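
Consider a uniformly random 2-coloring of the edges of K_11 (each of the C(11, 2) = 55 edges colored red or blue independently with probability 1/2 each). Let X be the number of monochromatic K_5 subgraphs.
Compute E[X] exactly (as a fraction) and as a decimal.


Let X = Σ_S X_S over the C(11, 5) = 462 subsets S of size 5, where X_S = 1 if the K_5 on S is monochromatic.
For a fixed S, the K_5 on S has C(5, 2) = 10 edges. P[all 10 edges red] = (1/2)^10, and likewise for blue, so P[monochromatic] = 2·(1/2)^10 = 2^{1 − 10} = 1/512.
By linearity: E[X] = C(11, 5) · 2^{1 − 10} = 462 · 1/512 = 231/256.
Numerically: E[X] ≈ 0.902.

E[X] = C(11,5)·2^(1−C(5,2)) = 231/256 ≈ 0.902.


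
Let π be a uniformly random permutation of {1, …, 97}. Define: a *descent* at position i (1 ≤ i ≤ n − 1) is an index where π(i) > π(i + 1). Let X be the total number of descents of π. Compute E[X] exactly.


Write X = Σ X_I over i = 1, …, 96, with X_I the indicator of one descent.
There are 96 indicators.
For each fixed i, the pair (π(i), π(i+1)) is a uniformly random ordered pair of distinct values from {1, …, 97}; by symmetry P[π(i) > π(i+1)] = 1/2.
By linearity: E[X] = 96 · (1/2) = (97 − 1) · (1/2) = 48 ≈ 48.000.

E[X] = 48 = 48.000.


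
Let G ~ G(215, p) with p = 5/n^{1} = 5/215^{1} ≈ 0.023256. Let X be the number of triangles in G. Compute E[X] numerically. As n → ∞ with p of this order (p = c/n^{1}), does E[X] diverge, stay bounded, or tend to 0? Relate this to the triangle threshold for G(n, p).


Number of potential triangles: C(215, 3) = 1633355.
Each occurs with probability p³ ≈ (0.023256)³ ≈ 1.2577509e-05.
By linearity: E[X] = C(215, 3)·p³ ≈ 1633355 · 1.2577509e-05 ≈ 20.54354.
Here α = 1, so p = 5/n is exactly at the triangle threshold p ~ 1/n. Asymptotically E[X] → c³/6 = 5³/6 = 125/6 ≈ 20.83333, a bounded constant. In this regime the triangle count is asymptotically Poisson(c³/6).

E[X] ≈ 20.54354; in regime p = Θ(1/n^{1}) E[X] stays bounded (at the triangle threshold p ~ 1/n).


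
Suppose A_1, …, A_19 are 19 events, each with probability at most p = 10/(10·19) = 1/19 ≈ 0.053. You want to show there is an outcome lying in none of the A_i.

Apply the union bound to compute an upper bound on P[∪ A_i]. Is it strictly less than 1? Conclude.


Union bound: P[∪_{i=1}^{19} A_i] ≤ Σ_i P[A_i] ≤ 19·p = 19·(1/19) = 1.
Numerically: 1 ≈ 1.000.
Is 1 < 1? NO.
Since the bound 1 is ≥ 1, the union bound is uninformative here; it does NOT by itself certify existence.

19·p = 1 ≈ 1.000; existence NOT certified by the union bound.


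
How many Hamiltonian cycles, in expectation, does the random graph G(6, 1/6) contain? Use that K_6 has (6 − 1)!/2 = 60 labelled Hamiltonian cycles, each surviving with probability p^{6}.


K_6 has (6 − 1)!/2 = 60 labelled Hamiltonian cycles.
For each such Hamiltonian cycle H, let X_H = 1 if all 6 edges of H are present in G. Then P[X_H = 1] = p^{6} = (1/6)^{6} = 1/46656.
By linearity of expectation: E[X] = Σ_H E[X_H] = 60 · p^{6} = 60 · 1/46656 = 5/3888.
Numerically: E[X] ≈ 0.00129.

E[X] = 60 · (1/6)^{6} = 5/3888 ≈ 0.00129.


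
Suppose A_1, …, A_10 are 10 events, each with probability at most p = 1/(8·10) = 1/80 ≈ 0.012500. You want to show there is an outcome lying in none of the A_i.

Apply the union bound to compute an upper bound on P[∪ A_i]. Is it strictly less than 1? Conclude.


Union bound: P[∪_{i=1}^{10} A_i] ≤ Σ_i P[A_i] ≤ 10·p = 10·(1/80) = 1/8.
Numerically: 1/8 ≈ 0.125000.
Is 1/8 < 1? YES.
Since P[∪ A_i] ≤ 1/8 < 1, the complement has P[∩ A_i^c] ≥ 1 − 1/8 = 7/8 > 0, so some outcome avoids every A_i.

10·p = 1/8 ≈ 0.125000; existence CERTIFIED by the union bound.


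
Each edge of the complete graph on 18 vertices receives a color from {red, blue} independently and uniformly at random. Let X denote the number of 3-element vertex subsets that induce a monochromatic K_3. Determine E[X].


Let X = Σ_S X_S over the C(18, 3) = 816 subsets S of size 3, where X_S = 1 if the K_3 on S is monochromatic.
For a fixed S, the K_3 on S has C(3, 2) = 3 edges. P[all 3 edges red] = (1/2)^3, and likewise for blue, so P[monochromatic] = 2·(1/2)^3 = 2^{1 − 3} = 1/4.
By linearity: E[X] = C(18, 3) · 2^{1 − 3} = 816 · 1/4 = 204.
Numerically: E[X] ≈ 204.0000.

E[X] = C(18,3)·2^(1−C(3,2)) = 204 ≈ 204.0000.


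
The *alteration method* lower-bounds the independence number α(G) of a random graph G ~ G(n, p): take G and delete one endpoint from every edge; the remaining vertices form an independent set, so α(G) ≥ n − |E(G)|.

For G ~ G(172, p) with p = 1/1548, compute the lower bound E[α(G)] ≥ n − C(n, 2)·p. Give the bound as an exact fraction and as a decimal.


E[|E(G)|] = C(172, 2)·p = 14706 · (1/1548) = 19/2.
E[α(G)] ≥ n − E[|E(G)|] = 172 − 19/2 = 325/2.
Numerically: ≈ 162.500.
(This is only a lower bound; the true E[α(G)] may be larger.)

E[α(G)] ≥ 325/2 ≈ 162.500.


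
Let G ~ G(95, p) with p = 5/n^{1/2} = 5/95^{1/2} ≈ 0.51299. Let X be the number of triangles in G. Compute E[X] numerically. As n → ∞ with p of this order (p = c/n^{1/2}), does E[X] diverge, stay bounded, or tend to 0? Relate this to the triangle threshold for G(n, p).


Number of potential triangles: C(95, 3) = 138415.
Each occurs with probability p³ ≈ (0.51299)³ ≈ 1.3499715e-01.
By linearity: E[X] = C(95, 3)·p³ ≈ 138415 · 1.3499715e-01 ≈ 18685.63074.
Since α = 1/2 < 1, p = c/n^{1/2} ≫ 1/n is above the triangle threshold p ~ 1/n. Asymptotically E[X] ~ (c³/6)·n^{3(1−α)} = (5³/6)·n^{1.5} → ∞; triangles are abundant w.h.p.

E[X] ≈ 18685.63074; in regime p = Θ(1/n^{1/2}) E[X] diverges (above the triangle threshold p ~ 1/n).


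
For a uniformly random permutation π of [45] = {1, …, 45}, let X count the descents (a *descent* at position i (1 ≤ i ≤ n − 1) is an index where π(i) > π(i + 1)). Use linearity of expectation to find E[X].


Write X = Σ X_I over i = 1, …, 44, with X_I the indicator of one descent.
There are 44 indicators.
For each fixed i, the pair (π(i), π(i+1)) is a uniformly random ordered pair of distinct values from {1, …, 45}; by symmetry P[π(i) > π(i+1)] = 1/2.
By linearity: E[X] = 44 · (1/2) = (45 − 1) · (1/2) = 22 ≈ 22.0000.

E[X] = 22 = 22.0000.


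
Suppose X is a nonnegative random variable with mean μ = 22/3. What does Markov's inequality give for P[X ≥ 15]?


μ = E[X] = 22/3, a = 15.
Markov: P[X ≥ 15] ≤ μ/a = (22/3)/15 = 22/45.
Numerically: ≈ 0.4889.
(Since a = 15 > μ = 7.3333, the bound 22/45 is < 1 and informative.)

P[X ≥ 15] ≤ 22/45 ≈ 0.4889.


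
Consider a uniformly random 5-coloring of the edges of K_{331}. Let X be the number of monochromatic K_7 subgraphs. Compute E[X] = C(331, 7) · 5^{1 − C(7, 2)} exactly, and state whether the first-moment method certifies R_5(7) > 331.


E[X] = C(331, 7) · 5^{1 − 21} = 81027017349850 · 5^{−20} = 81027017349850/95367431640625.
As a reduced fraction: E[X] = 3241080693994/3814697265625 ≈ 0.8496.
Is E[X] < 1? YES.
Since E[X] < 1, there exists a 5-coloring of K_{331} with no monochromatic K_7; hence R_5(7) > 331.

E[X] = 3241080693994/3814697265625 ≈ 0.8496; E[X] < 1, so R_5(7) > 331.


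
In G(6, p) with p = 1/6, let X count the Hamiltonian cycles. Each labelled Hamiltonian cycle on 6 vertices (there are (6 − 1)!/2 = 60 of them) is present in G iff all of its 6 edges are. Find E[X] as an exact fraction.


K_6 has (6 − 1)!/2 = 60 labelled Hamiltonian cycles.
For each such Hamiltonian cycle H, let X_H = 1 if all 6 edges of H are present in G. Then P[X_H = 1] = p^{6} = (1/6)^{6} = 1/46656.
By linearity: E[X] = Σ_H E[X_H] = 60 · p^{6} = 60 · 1/46656 = 5/3888.
Numerically: E[X] ≈ 0.00128601.

E[X] = 60 · (1/6)^{6} = 5/3888 ≈ 0.00128601.


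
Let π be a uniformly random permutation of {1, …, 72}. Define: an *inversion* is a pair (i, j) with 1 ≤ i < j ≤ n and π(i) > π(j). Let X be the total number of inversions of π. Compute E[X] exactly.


Write X = Σ X_I over the C(72, 2) = 2556 pairs i < j, with X_I the indicator of one inversion.
There are 2556 indicators.
For each fixed pair i < j, the values π(i) and π(j) are two distinct elements of {1, …, 72} in uniformly random order; by symmetry P[π(i) > π(j)] = 1/2.
By linearity: E[X] = 2556 · (1/2) = C(72, 2) · (1/2) = 2556/2 = 1278 ≈ 1278.000000.

E[X] = 1278 = 1278.000000.


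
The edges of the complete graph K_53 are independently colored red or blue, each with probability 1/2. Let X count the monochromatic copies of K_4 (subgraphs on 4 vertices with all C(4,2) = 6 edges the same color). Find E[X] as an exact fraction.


Let X = Σ_S X_S over the C(53, 4) = 292825 subsets S of size 4, where X_S = 1 if the K_4 on S is monochromatic.
For a fixed S, the K_4 on S has C(4, 2) = 6 edges. P[all 6 edges red] = (1/2)^6, and likewise for blue, so P[monochromatic] = 2·(1/2)^6 = 2^{1 − 6} = 1/32.
Summing: E[X] = C(53, 4) · 2^{1 − 6} = 292825 · 1/32 = 292825/32.
Numerically: E[X] ≈ 9150.7812.

E[X] = C(53,4)·2^(1−C(4,2)) = 292825/32 ≈ 9150.7812.


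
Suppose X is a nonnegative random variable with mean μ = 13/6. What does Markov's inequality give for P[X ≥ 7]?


μ = E[X] = 13/6, a = 7.
Markov: P[X ≥ 7] ≤ μ/a = (13/6)/7 = 13/42.
Numerically: ≈ 0.3095.
(Since a = 7 > μ = 2.1667, the bound 13/42 is < 1 and informative.)

P[X ≥ 7] ≤ 13/42 ≈ 0.3095.


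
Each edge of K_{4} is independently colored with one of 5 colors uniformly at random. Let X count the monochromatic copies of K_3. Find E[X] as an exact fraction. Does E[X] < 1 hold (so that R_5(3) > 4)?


E[X] = C(4, 3) · 5^{1 − 3} = 4 · 5^{−2} = 4/25.
As a reduced fraction: E[X] = 4/25 ≈ 0.160.
Is E[X] < 1? YES.
Since E[X] < 1, there exists a 5-coloring of K_{4} with no monochromatic K_3; hence R_5(3) > 4.

E[X] = 4/25 ≈ 0.160; E[X] < 1, so R_5(3) > 4.


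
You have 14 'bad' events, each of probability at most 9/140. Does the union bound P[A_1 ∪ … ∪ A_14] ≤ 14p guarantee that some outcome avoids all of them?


Union bound: P[∪_{i=1}^{14} A_i] ≤ Σ_i P[A_i] ≤ 14·p = 14·(9/140) = 9/10.
Numerically: 9/10 ≈ 0.900000.
Is 9/10 < 1? YES.
Since P[∪ A_i] ≤ 9/10 < 1, the complement has P[∩ A_i^c] ≥ 1 − 9/10 = 1/10 > 0, so some outcome avoids every A_i.

14·p = 9/10 ≈ 0.900000; existence CERTIFIED by the union bound.


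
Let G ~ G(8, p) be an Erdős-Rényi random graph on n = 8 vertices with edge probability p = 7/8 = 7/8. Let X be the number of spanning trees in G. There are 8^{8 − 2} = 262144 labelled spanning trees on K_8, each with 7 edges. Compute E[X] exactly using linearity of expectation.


K_8 has 8^{8 − 2} = 262144 labelled spanning trees.
For each such spanning tree H, let X_H = 1 if all 7 edges of H are present in G. Then P[X_H = 1] = p^{7} = (7/8)^{7} = 823543/2097152.
By linearity: E[X] = Σ_H E[X_H] = 262144 · p^{7} = 262144 · 823543/2097152 = 823543/8.
Numerically: E[X] ≈ 1.0294e+05.

E[X] = 262144 · (7/8)^{7} = 823543/8 ≈ 1.0294e+05.


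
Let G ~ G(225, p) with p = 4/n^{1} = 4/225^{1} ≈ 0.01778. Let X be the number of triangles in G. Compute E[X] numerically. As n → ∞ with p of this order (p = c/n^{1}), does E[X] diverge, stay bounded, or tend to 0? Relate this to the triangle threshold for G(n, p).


Number of potential triangles: C(225, 3) = 1873200.
Each occurs with probability p³ ≈ (0.01778)³ ≈ 5.618656e-06.
By linearity: E[X] = C(225, 3)·p³ ≈ 1873200 · 5.618656e-06 ≈ 10.5249.
Here α = 1, so p = 4/n is exactly at the triangle threshold p ~ 1/n. Asymptotically E[X] → c³/6 = 4³/6 = 32/3 ≈ 10.6667, a bounded constant. In this regime the triangle count is asymptotically Poisson(c³/6).

E[X] ≈ 10.5249; in regime p = Θ(1/n^{1}) E[X] stays bounded (at the triangle threshold p ~ 1/n).


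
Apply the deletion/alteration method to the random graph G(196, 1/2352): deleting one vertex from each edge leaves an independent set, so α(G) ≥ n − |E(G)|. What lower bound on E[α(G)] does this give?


E[|E(G)|] = C(196, 2)·p = 19110 · (1/2352) = 65/8.
E[α(G)] ≥ n − E[|E(G)|] = 196 − 65/8 = 1503/8.
Numerically: ≈ 187.87500.
(This is only a lower bound; the true E[α(G)] may be larger.)

E[α(G)] ≥ 1503/8 ≈ 187.87500.


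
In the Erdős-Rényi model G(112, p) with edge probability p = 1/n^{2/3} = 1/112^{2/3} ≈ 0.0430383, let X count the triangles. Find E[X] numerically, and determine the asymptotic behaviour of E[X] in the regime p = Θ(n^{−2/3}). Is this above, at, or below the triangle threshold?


Number of potential triangles: C(112, 3) = 227920.
Each occurs with probability p³ ≈ (0.0430383)³ ≈ 7.97193878e-05.
By linearity: E[X] = C(112, 3)·p³ ≈ 227920 · 7.97193878e-05 ≈ 18.169643.
Since α = 2/3 < 1, p = c/n^{2/3} ≫ 1/n is above the triangle threshold p ~ 1/n. Asymptotically E[X] ~ (c³/6)·n^{3(1−α)} = (1³/6)·n^{1} → ∞; triangles are abundant w.h.p.

E[X] ≈ 18.169643; in regime p = Θ(1/n^{2/3}) E[X] diverges (above the triangle threshold p ~ 1/n).


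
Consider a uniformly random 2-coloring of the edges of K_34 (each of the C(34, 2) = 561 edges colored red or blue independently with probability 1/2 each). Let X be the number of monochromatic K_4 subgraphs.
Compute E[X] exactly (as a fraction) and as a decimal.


Let X = Σ_S X_S over the C(34, 4) = 46376 subsets S of size 4, where X_S = 1 if the K_4 on S is monochromatic.
For a fixed S, the K_4 on S has C(4, 2) = 6 edges. P[all 6 edges red] = (1/2)^6, and likewise for blue, so P[monochromatic] = 2·(1/2)^6 = 2^{1 − 6} = 1/32.
By linearity: E[X] = C(34, 4) · 2^{1 − 6} = 46376 · 1/32 = 5797/4.
Numerically: E[X] ≈ 1449.250.

E[X] = C(34,4)·2^(1−C(4,2)) = 5797/4 ≈ 1449.250.


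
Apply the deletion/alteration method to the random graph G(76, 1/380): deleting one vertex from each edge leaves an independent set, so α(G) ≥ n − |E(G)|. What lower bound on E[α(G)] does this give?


E[|E(G)|] = C(76, 2)·p = 2850 · (1/380) = 15/2.
E[α(G)] ≥ n − E[|E(G)|] = 76 − 15/2 = 137/2.
Numerically: ≈ 68.500.
(This is only a lower bound; the true E[α(G)] may be larger.)

E[α(G)] ≥ 137/2 ≈ 68.500.


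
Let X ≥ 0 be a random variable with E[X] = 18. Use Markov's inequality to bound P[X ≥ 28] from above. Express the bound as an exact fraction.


μ = E[X] = 18, a = 28.
Markov: P[X ≥ 28] ≤ μ/a = (18)/28 = 9/14.
Numerically: ≈ 0.643.
(Since a = 28 > μ = 18.000, the bound 9/14 is < 1 and informative.)

P[X ≥ 28] ≤ 9/14 ≈ 0.643.


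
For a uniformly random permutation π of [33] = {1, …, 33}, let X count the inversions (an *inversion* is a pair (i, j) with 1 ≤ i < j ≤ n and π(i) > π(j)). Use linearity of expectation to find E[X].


Write X = Σ X_I over the C(33, 2) = 528 pairs i < j, with X_I the indicator of one inversion.
There are 528 indicators.
For each fixed pair i < j, the values π(i) and π(j) are two distinct elements of {1, …, 33} in uniformly random order; by symmetry P[π(i) > π(j)] = 1/2.
By linearity: E[X] = 528 · (1/2) = C(33, 2) · (1/2) = 528/2 = 264 ≈ 264.00000.

E[X] = 264 = 264.00000.


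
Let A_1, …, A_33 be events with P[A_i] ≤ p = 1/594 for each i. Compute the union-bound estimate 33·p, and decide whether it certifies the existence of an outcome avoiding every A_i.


Union bound: P[∪_{i=1}^{33} A_i] ≤ Σ_i P[A_i] ≤ 33·p = 33·(1/594) = 1/18.
Numerically: 1/18 ≈ 0.0556.
Is 1/18 < 1? YES.
Since P[∪ A_i] ≤ 1/18 < 1, the complement has P[∩ A_i^c] ≥ 1 − 1/18 = 17/18 > 0, so some outcome avoids every A_i.

33·p = 1/18 ≈ 0.0556; existence CERTIFIED by the union bound.


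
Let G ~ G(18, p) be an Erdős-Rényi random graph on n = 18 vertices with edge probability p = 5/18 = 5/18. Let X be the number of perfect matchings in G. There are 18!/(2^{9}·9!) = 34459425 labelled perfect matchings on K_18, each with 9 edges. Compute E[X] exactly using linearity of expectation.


K_18 has 18!/(2^{9}·9!) = 34459425 labelled perfect matchings.
For each such perfect matching H, let X_H = 1 if all 9 edges of H are present in G. Then P[X_H = 1] = p^{9} = (5/18)^{9} = 1953125/198359290368.
Summing the indicators: E[X] = Σ_H E[X_H] = 34459425 · p^{9} = 34459425 · 1953125/198359290368 = 830908203125/2448880128.
Numerically: E[X] ≈ 339.

E[X] = 34459425 · (5/18)^{9} = 830908203125/2448880128 ≈ 339.


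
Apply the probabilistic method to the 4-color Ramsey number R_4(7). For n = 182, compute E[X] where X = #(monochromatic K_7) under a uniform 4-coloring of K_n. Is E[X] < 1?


E[X] = C(182, 7) · 4^{1 − 21} = 1167752750736 · 4^{−20} = 1167752750736/1099511627776.
As a reduced fraction: E[X] = 72984546921/68719476736 ≈ 1.06206.
Is E[X] < 1? NO.
Since E[X] ≥ 1, the first-moment bound is inconclusive at n = 182; it does NOT by itself certify R_4(7) > 182.

E[X] = 72984546921/68719476736 ≈ 1.06206; E[X] ≥ 1; first-moment method inconclusive here.


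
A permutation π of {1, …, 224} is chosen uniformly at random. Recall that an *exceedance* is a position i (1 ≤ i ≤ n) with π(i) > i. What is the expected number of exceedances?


Write X = Σ_{i=1}^{224} X_i, where X_i = 1_{π(i) > i}.
For each fixed i, π(i) is uniform over {1, …, 224} (marginal of a uniform permutation), so P[π(i) > i] = (n − i)/n. Summing: Σ_{i=1}^{224} (n − i)/n = (0 + 1 + … + 223)/224 = 224(224 − 1)/(2·224) = (224 − 1)/2.
Hence E[X] = Σ_{i=1}^{224} (224 − i)/224 = 223/2 ≈ 111.500000.

E[X] = 223/2 = 111.500000.


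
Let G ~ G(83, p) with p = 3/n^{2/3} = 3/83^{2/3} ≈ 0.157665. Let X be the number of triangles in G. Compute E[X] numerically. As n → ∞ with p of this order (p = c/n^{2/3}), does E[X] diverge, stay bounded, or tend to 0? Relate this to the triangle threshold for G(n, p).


Number of potential triangles: C(83, 3) = 91881.
Each occurs with probability p³ ≈ (0.157665)³ ≈ 3.91929162e-03.
By linearity: E[X] = C(83, 3)·p³ ≈ 91881 · 3.91929162e-03 ≈ 360.108434.
Since α = 2/3 < 1, p = c/n^{2/3} ≫ 1/n is above the triangle threshold p ~ 1/n. Asymptotically E[X] ~ (c³/6)·n^{3(1−α)} = (3³/6)·n^{1} → ∞; triangles are abundant w.h.p.

E[X] ≈ 360.108434; in regime p = Θ(1/n^{2/3}) E[X] diverges (above the triangle threshold p ~ 1/n).


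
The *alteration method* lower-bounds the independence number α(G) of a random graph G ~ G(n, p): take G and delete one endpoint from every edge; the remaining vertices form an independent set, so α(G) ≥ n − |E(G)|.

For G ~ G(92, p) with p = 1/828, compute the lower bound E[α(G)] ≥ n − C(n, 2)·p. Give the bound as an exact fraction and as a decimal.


E[|E(G)|] = C(92, 2)·p = 4186 · (1/828) = 91/18.
E[α(G)] ≥ n − E[|E(G)|] = 92 − 91/18 = 1565/18.
Numerically: ≈ 86.944.
(This is only a lower bound; the true E[α(G)] may be larger.)

E[α(G)] ≥ 1565/18 ≈ 86.944.


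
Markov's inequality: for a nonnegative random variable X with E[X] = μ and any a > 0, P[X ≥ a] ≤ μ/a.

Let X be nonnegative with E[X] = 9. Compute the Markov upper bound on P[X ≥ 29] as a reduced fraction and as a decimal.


μ = E[X] = 9, a = 29.
Markov: P[X ≥ 29] ≤ μ/a = (9)/29 = 9/29.
Numerically: ≈ 0.3103.
(Since a = 29 > μ = 9.0000, the bound 9/29 is < 1 and informative.)

P[X ≥ 29] ≤ 9/29 ≈ 0.3103.


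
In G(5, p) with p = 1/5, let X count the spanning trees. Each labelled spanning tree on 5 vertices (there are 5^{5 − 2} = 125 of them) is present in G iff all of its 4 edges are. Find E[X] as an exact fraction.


K_5 has 5^{5 − 2} = 125 labelled spanning trees.
For each such spanning tree H, let X_H = 1 if all 4 edges of H are present in G. Then P[X_H = 1] = p^{4} = (1/5)^{4} = 1/625.
By linearity of expectation: E[X] = Σ_H E[X_H] = 125 · p^{4} = 125 · 1/625 = 1/5.
Numerically: E[X] ≈ 0.2.

E[X] = 125 · (1/5)^{4} = 1/5 ≈ 0.2.


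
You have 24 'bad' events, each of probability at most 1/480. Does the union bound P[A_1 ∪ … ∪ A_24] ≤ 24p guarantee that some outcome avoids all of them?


Union bound: P[∪_{i=1}^{24} A_i] ≤ Σ_i P[A_i] ≤ 24·p = 24·(1/480) = 1/20.
Numerically: 1/20 ≈ 0.05000.
Is 1/20 < 1? YES.
Since P[∪ A_i] ≤ 1/20 < 1, the complement has P[∩ A_i^c] ≥ 1 − 1/20 = 19/20 > 0, so some outcome avoids every A_i.

24·p = 1/20 ≈ 0.05000; existence CERTIFIED by the union bound.


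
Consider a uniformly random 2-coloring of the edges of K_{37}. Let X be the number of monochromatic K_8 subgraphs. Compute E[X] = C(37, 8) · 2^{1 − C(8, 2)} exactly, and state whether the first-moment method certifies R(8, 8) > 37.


E[X] = C(37, 8) · 2^{1 − 28} = 38608020 · 2^{−27} = 38608020/134217728.
As a reduced fraction: E[X] = 9652005/33554432 ≈ 0.288.
Is E[X] < 1? YES.
Since E[X] < 1, there exists a 2-coloring of K_{37} with no monochromatic K_8; hence R(8, 8) > 37.

E[X] = 9652005/33554432 ≈ 0.288; E[X] < 1, so R(8, 8) > 37.


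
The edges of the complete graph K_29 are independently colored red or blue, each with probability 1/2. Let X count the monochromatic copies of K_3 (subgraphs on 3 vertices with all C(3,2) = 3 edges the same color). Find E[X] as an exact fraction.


Let X = Σ_S X_S over the C(29, 3) = 3654 subsets S of size 3, where X_S = 1 if the K_3 on S is monochromatic.
For a fixed S, the K_3 on S has C(3, 2) = 3 edges. P[all 3 edges red] = (1/2)^3, and likewise for blue, so P[monochromatic] = 2·(1/2)^3 = 2^{1 − 3} = 1/4.
By linearity of expectation: E[X] = C(29, 3) · 2^{1 − 3} = 3654 · 1/4 = 1827/2.
Numerically: E[X] ≈ 913.5000.

E[X] = C(29,3)·2^(1−C(3,2)) = 1827/2 ≈ 913.5000.


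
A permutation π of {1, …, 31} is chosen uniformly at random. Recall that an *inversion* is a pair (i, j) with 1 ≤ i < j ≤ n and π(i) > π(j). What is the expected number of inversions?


Write X = Σ X_I over the C(31, 2) = 465 pairs i < j, with X_I the indicator of one inversion.
There are 465 indicators.
For each fixed pair i < j, the values π(i) and π(j) are two distinct elements of {1, …, 31} in uniformly random order; by symmetry P[π(i) > π(j)] = 1/2.
By linearity: E[X] = 465 · (1/2) = C(31, 2) · (1/2) = 465/2 = 465/2 ≈ 232.500000.

E[X] = 465/2 = 232.500000.


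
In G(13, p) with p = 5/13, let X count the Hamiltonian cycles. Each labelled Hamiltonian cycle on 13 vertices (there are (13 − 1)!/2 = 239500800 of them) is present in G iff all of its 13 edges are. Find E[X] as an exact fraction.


K_13 has (13 − 1)!/2 = 239500800 labelled Hamiltonian cycles.
For each such Hamiltonian cycle H, let X_H = 1 if all 13 edges of H are present in G. Then P[X_H = 1] = p^{13} = (5/13)^{13} = 1220703125/302875106592253.
By linearity of expectation: E[X] = Σ_H E[X_H] = 239500800 · p^{13} = 239500800 · 1220703125/302875106592253 = 292359375000000000/302875106592253.
Numerically: E[X] ≈ 965.28.

E[X] = 239500800 · (5/13)^{13} = 292359375000000000/302875106592253 ≈ 965.28.


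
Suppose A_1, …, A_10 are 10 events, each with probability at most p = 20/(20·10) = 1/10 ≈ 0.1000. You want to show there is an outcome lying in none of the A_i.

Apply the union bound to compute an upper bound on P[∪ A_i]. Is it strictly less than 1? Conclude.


Union bound: P[∪_{i=1}^{10} A_i] ≤ Σ_i P[A_i] ≤ 10·p = 10·(1/10) = 1.
Numerically: 1 ≈ 1.0000.
Is 1 < 1? NO.
Since the bound 1 is ≥ 1, the union bound is uninformative here; it does NOT by itself certify existence.

10·p = 1 ≈ 1.0000; existence NOT certified by the union bound.


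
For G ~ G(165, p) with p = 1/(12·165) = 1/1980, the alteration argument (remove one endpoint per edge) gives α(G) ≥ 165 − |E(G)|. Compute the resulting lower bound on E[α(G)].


E[|E(G)|] = C(165, 2)·p = 13530 · (1/1980) = 41/6.
E[α(G)] ≥ n − E[|E(G)|] = 165 − 41/6 = 949/6.
Numerically: ≈ 158.167.
(This is only a lower bound; the true E[α(G)] may be larger.)

E[α(G)] ≥ 949/6 ≈ 158.167.


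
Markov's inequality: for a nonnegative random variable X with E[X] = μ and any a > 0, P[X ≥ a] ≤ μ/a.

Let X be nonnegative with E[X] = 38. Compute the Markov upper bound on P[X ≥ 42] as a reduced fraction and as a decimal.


μ = E[X] = 38, a = 42.
Markov: P[X ≥ 42] ≤ μ/a = (38)/42 = 19/21.
Numerically: ≈ 0.9048.
(Since a = 42 > μ = 38.0000, the bound 19/21 is < 1 and informative.)

P[X ≥ 42] ≤ 19/21 ≈ 0.9048.


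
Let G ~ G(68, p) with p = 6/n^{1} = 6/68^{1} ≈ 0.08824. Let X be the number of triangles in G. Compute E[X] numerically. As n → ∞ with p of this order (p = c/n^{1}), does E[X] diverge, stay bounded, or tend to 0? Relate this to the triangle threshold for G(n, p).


Number of potential triangles: C(68, 3) = 50116.
Each occurs with probability p³ ≈ (0.08824)³ ≈ 6.869530e-04.
By linearity: E[X] = C(68, 3)·p³ ≈ 50116 · 6.869530e-04 ≈ 34.4273.
Here α = 1, so p = 6/n is exactly at the triangle threshold p ~ 1/n. Asymptotically E[X] → c³/6 = 6³/6 = 36 ≈ 36.0000, a bounded constant. In this regime the triangle count is asymptotically Poisson(c³/6).

E[X] ≈ 34.4273; in regime p = Θ(1/n^{1}) E[X] stays bounded (at the triangle threshold p ~ 1/n).


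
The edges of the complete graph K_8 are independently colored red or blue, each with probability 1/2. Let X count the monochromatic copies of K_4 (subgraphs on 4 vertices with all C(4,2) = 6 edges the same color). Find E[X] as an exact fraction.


Let X = Σ_S X_S over the C(8, 4) = 70 subsets S of size 4, where X_S = 1 if the K_4 on S is monochromatic.
For a fixed S, the K_4 on S has C(4, 2) = 6 edges. P[all 6 edges red] = (1/2)^6, and likewise for blue, so P[monochromatic] = 2·(1/2)^6 = 2^{1 − 6} = 1/32.
By linearity of expectation: E[X] = C(8, 4) · 2^{1 − 6} = 70 · 1/32 = 35/16.
Numerically: E[X] ≈ 2.1875.

E[X] = C(8,4)·2^(1−C(4,2)) = 35/16 ≈ 2.1875.


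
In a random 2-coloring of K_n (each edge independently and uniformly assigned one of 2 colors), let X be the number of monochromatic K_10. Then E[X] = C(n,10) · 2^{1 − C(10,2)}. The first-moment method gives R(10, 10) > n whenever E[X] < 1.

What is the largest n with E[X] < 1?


We need C(n, 10) · 2^{1 − 45} < 1, i.e. C(n, 10) < 2^{45 − 1} = 17592186044416.
Check values of n near the boundary:
  n = 95: C(95, 10) = 10104934117421; 10104934117421 < 17592186044416? YES
  n = 96: C(96, 10) = 11279926456656; 11279926456656 < 17592186044416? YES
  n = 97: C(97, 10) = 12576469727536; 12576469727536 < 17592186044416? YES
  n = 98: C(98, 10) = 14005614014756; 14005614014756 < 17592186044416? YES
  n = 99: C(99, 10) = 15579278510796; 15579278510796 < 17592186044416? YES
  n = 100: C(100, 10) = 17310309456440; 17310309456440 < 17592186044416? YES
  n = 101: C(101, 10) = 19212541264840; 19212541264840 < 17592186044416? NO
  n = 102: C(102, 10) = 21300860967540; 21300860967540 < 17592186044416? NO
The largest n with C(n, 10) < 17592186044416 is n = 100 (where E[X] = 2163788682055/2199023255552 ≈ 0.98398). Hence R(10, 10) > 100, i.e. R(10, 10) ≥ 101.

Largest n = 100; hence R(10, 10) > 100.


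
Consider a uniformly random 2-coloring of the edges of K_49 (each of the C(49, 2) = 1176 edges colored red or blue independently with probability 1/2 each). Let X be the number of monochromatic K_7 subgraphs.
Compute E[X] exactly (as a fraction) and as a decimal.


Let X = Σ_S X_S over the C(49, 7) = 85900584 subsets S of size 7, where X_S = 1 if the K_7 on S is monochromatic.
For a fixed S, the K_7 on S has C(7, 2) = 21 edges. P[all 21 edges red] = (1/2)^21, and likewise for blue, so P[monochromatic] = 2·(1/2)^21 = 2^{1 − 21} = 1/1048576.
By linearity of expectation: E[X] = C(49, 7) · 2^{1 − 21} = 85900584 · 1/1048576 = 10737573/131072.
Numerically: E[X] ≈ 81.921181.

E[X] = C(49,7)·2^(1−C(7,2)) = 10737573/131072 ≈ 81.921181.


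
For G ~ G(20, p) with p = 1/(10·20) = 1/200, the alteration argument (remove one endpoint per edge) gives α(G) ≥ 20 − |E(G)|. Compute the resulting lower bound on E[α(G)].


E[|E(G)|] = C(20, 2)·p = 190 · (1/200) = 19/20.
E[α(G)] ≥ n − E[|E(G)|] = 20 − 19/20 = 381/20.
Numerically: ≈ 19.05000.
(This is only a lower bound; the true E[α(G)] may be larger.)

E[α(G)] ≥ 381/20 ≈ 19.05000.


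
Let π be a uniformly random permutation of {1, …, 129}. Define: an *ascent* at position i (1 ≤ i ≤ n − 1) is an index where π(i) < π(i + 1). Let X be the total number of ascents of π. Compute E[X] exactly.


Write X = Σ X_I over i = 1, …, 128, with X_I the indicator of one ascent.
There are 128 indicators.
For each fixed i, the pair (π(i), π(i+1)) is a uniformly random ordered pair of distinct values from {1, …, 129}; by symmetry P[π(i) < π(i+1)] = 1/2.
By linearity: E[X] = 128 · (1/2) = (129 − 1) · (1/2) = 64 ≈ 64.000.

E[X] = 64 = 64.000.


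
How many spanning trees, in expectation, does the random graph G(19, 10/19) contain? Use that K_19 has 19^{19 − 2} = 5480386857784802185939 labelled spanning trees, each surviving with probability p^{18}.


K_19 has 19^{19 − 2} = 5480386857784802185939 labelled spanning trees.
For each such spanning tree H, let X_H = 1 if all 18 edges of H are present in G. Then P[X_H = 1] = p^{18} = (10/19)^{18} = 1000000000000000000/104127350297911241532841.
By linearity of expectation: E[X] = Σ_H E[X_H] = 5480386857784802185939 · p^{18} = 5480386857784802185939 · 1000000000000000000/104127350297911241532841 = 1000000000000000000/19.
Numerically: E[X] ≈ 5.26e+16.

E[X] = 5480386857784802185939 · (10/19)^{18} = 1000000000000000000/19 ≈ 5.26e+16.


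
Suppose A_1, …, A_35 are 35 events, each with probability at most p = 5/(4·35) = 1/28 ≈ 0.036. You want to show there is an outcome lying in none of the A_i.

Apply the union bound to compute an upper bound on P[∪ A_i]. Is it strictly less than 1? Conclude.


Union bound: P[∪_{i=1}^{35} A_i] ≤ Σ_i P[A_i] ≤ 35·p = 35·(1/28) = 5/4.
Numerically: 5/4 ≈ 1.250.
Is 5/4 < 1? NO.
Since the bound 5/4 is ≥ 1, the union bound is uninformative here; it does NOT by itself certify existence.

35·p = 5/4 ≈ 1.250; existence NOT certified by the union bound.


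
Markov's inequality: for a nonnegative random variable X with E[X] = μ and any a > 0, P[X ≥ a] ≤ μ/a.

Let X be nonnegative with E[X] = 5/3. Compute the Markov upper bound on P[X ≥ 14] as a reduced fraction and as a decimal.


μ = E[X] = 5/3, a = 14.
Markov: P[X ≥ 14] ≤ μ/a = (5/3)/14 = 5/42.
Numerically: ≈ 0.1190.
(Since a = 14 > μ = 1.6667, the bound 5/42 is < 1 and informative.)

P[X ≥ 14] ≤ 5/42 ≈ 0.1190.


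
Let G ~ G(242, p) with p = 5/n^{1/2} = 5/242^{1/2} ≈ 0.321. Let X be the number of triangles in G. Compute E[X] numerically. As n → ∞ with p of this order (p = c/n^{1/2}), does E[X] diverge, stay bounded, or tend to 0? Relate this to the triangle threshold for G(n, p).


Number of potential triangles: C(242, 3) = 2332880.
Each occurs with probability p³ ≈ (0.321)³ ≈ 3.32037e-02.
By linearity: E[X] = C(242, 3)·p³ ≈ 2332880 · 3.32037e-02 ≈ 77460.334.
Since α = 1/2 < 1, p = c/n^{1/2} ≫ 1/n is above the triangle threshold p ~ 1/n. Asymptotically E[X] ~ (c³/6)·n^{3(1−α)} = (5³/6)·n^{1.5} → ∞; triangles are abundant w.h.p.

E[X] ≈ 77460.334; in regime p = Θ(1/n^{1/2}) E[X] diverges (above the triangle threshold p ~ 1/n).


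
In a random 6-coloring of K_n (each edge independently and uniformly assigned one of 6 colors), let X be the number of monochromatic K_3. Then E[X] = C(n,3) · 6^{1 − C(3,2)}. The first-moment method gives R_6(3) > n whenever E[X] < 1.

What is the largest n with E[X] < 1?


We need C(n, 3) · 6^{1 − 3} < 1, i.e. C(n, 3) < 6^{3 − 1} = 36.
Check values of n near the boundary:
  n = 5: C(5, 3) = 10; 10 < 36? YES
  n = 6: C(6, 3) = 20; 20 < 36? YES
  n = 7: C(7, 3) = 35; 35 < 36? YES
  n = 8: C(8, 3) = 56; 56 < 36? NO
  n = 9: C(9, 3) = 84; 84 < 36? NO
  n = 10: C(10, 3) = 120; 120 < 36? NO
The largest n with C(n, 3) < 36 is n = 7 (where E[X] = 35/36 ≈ 0.9722222). Hence R_6(3) > 7, i.e. R_6(3) ≥ 8.

Largest n = 7; hence R_6(3) > 7.


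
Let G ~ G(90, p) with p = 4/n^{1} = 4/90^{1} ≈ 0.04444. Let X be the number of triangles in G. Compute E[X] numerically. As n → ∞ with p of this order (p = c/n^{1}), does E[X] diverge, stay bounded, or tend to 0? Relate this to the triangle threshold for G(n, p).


Number of potential triangles: C(90, 3) = 117480.
Each occurs with probability p³ ≈ (0.04444)³ ≈ 8.779150e-05.
By linearity: E[X] = C(90, 3)·p³ ≈ 117480 · 8.779150e-05 ≈ 10.3137.
Here α = 1, so p = 4/n is exactly at the triangle threshold p ~ 1/n. Asymptotically E[X] → c³/6 = 4³/6 = 32/3 ≈ 10.6667, a bounded constant. In this regime the triangle count is asymptotically Poisson(c³/6).

E[X] ≈ 10.3137; in regime p = Θ(1/n^{1}) E[X] stays bounded (at the triangle threshold p ~ 1/n).


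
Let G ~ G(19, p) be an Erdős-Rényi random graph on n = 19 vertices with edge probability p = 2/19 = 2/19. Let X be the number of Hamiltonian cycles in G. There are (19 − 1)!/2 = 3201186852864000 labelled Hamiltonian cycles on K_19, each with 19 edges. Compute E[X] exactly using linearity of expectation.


K_19 has (19 − 1)!/2 = 3201186852864000 labelled Hamiltonian cycles.
For each such Hamiltonian cycle H, let X_H = 1 if all 19 edges of H are present in G. Then P[X_H = 1] = p^{19} = (2/19)^{19} = 524288/1978419655660313589123979.
By linearity: E[X] = Σ_H E[X_H] = 3201186852864000 · p^{19} = 3201186852864000 · 524288/1978419655660313589123979 = 1678343852714360832000/1978419655660313589123979.
Numerically: E[X] ≈ 0.000848326.

E[X] = 3201186852864000 · (2/19)^{19} = 1678343852714360832000/1978419655660313589123979 ≈ 0.000848326.


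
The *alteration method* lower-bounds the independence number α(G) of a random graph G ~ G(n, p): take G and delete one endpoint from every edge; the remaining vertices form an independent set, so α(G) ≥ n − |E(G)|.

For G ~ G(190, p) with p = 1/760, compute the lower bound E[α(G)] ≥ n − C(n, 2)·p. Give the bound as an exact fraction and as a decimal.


E[|E(G)|] = C(190, 2)·p = 17955 · (1/760) = 189/8.
E[α(G)] ≥ n − E[|E(G)|] = 190 − 189/8 = 1331/8.
Numerically: ≈ 166.375.
(This is only a lower bound; the true E[α(G)] may be larger.)

E[α(G)] ≥ 1331/8 ≈ 166.375.


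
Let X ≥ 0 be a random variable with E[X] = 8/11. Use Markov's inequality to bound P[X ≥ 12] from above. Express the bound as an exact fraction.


μ = E[X] = 8/11, a = 12.
Markov: P[X ≥ 12] ≤ μ/a = (8/11)/12 = 2/33.
Numerically: ≈ 0.06061.
(Since a = 12 > μ = 0.72727, the bound 2/33 is < 1 and informative.)

P[X ≥ 12] ≤ 2/33 ≈ 0.06061.


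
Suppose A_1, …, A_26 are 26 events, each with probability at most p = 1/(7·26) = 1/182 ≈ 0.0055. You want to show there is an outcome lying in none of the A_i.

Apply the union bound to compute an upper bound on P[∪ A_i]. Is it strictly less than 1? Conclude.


Union bound: P[∪_{i=1}^{26} A_i] ≤ Σ_i P[A_i] ≤ 26·p = 26·(1/182) = 1/7.
Numerically: 1/7 ≈ 0.1429.
Is 1/7 < 1? YES.
Since P[∪ A_i] ≤ 1/7 < 1, the complement has P[∩ A_i^c] ≥ 1 − 1/7 = 6/7 > 0, so some outcome avoids every A_i.

26·p = 1/7 ≈ 0.1429; existence CERTIFIED by the union bound.


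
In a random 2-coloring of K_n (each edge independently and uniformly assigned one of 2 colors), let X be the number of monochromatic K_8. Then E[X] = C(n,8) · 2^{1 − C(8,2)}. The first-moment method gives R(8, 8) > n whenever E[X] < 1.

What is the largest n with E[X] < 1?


We need C(n, 8) · 2^{1 − 28} < 1, i.e. C(n, 8) < 2^{28 − 1} = 134217728.
Check values of n near the boundary:
  n = 38: C(38, 8) = 48903492; 48903492 < 134217728? YES
  n = 39: C(39, 8) = 61523748; 61523748 < 134217728? YES
  n = 40: C(40, 8) = 76904685; 76904685 < 134217728? YES
  n = 41: C(41, 8) = 95548245; 95548245 < 134217728? YES
  n = 42: C(42, 8) = 118030185; 118030185 < 134217728? YES
  n = 43: C(43, 8) = 145008513; 145008513 < 134217728? NO
  n = 44: C(44, 8) = 177232627; 177232627 < 134217728? NO
  n = 45: C(45, 8) = 215553195; 215553195 < 134217728? NO
The largest n with C(n, 8) < 134217728 is n = 42 (where E[X] = 118030185/134217728 ≈ 0.8793934). Hence R(8, 8) > 42, i.e. R(8, 8) ≥ 43.

Largest n = 42; hence R(8, 8) > 42.


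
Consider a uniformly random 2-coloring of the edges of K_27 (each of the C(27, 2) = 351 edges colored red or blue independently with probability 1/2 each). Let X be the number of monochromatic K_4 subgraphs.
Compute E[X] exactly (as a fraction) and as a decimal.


Let X = Σ_S X_S over the C(27, 4) = 17550 subsets S of size 4, where X_S = 1 if the K_4 on S is monochromatic.
For a fixed S, the K_4 on S has C(4, 2) = 6 edges. P[all 6 edges red] = (1/2)^6, and likewise for blue, so P[monochromatic] = 2·(1/2)^6 = 2^{1 − 6} = 1/32.
By linearity: E[X] = C(27, 4) · 2^{1 − 6} = 17550 · 1/32 = 8775/16.
Numerically: E[X] ≈ 548.438.

E[X] = C(27,4)·2^(1−C(4,2)) = 8775/16 ≈ 548.438.


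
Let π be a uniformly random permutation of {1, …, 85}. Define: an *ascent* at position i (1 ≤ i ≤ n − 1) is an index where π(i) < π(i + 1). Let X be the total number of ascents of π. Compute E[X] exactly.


Write X = Σ X_I over i = 1, …, 84, with X_I the indicator of one ascent.
There are 84 indicators.
For each fixed i, the pair (π(i), π(i+1)) is a uniformly random ordered pair of distinct values from {1, …, 85}; by symmetry P[π(i) < π(i+1)] = 1/2.
By linearity: E[X] = 84 · (1/2) = (85 − 1) · (1/2) = 42 ≈ 42.000000.

E[X] = 42 = 42.000000.


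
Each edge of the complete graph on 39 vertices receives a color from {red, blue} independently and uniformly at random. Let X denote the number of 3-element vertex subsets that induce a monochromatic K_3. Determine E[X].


Let X = Σ_S X_S over the C(39, 3) = 9139 subsets S of size 3, where X_S = 1 if the K_3 on S is monochromatic.
For a fixed S, the K_3 on S has C(3, 2) = 3 edges. P[all 3 edges red] = (1/2)^3, and likewise for blue, so P[monochromatic] = 2·(1/2)^3 = 2^{1 − 3} = 1/4.
By linearity: E[X] = C(39, 3) · 2^{1 − 3} = 9139 · 1/4 = 9139/4.
Numerically: E[X] ≈ 2284.750.

E[X] = C(39,3)·2^(1−C(3,2)) = 9139/4 ≈ 2284.750.


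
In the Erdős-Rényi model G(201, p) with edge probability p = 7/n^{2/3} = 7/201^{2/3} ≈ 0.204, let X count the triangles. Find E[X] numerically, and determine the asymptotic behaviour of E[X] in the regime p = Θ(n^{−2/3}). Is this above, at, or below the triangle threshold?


Number of potential triangles: C(201, 3) = 1333300.
Each occurs with probability p³ ≈ (0.204)³ ≈ 8.48989e-03.
By linearity: E[X] = C(201, 3)·p³ ≈ 1333300 · 8.48989e-03 ≈ 11319.569.
Since α = 2/3 < 1, p = c/n^{2/3} ≫ 1/n is above the triangle threshold p ~ 1/n. Asymptotically E[X] ~ (c³/6)·n^{3(1−α)} = (7³/6)·n^{1} → ∞; triangles are abundant w.h.p.

E[X] ≈ 11319.569; in regime p = Θ(1/n^{2/3}) E[X] diverges (above the triangle threshold p ~ 1/n).


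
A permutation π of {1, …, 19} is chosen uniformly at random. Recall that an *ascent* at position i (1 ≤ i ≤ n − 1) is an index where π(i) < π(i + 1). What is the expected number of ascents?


Write X = Σ X_I over i = 1, …, 18, with X_I the indicator of one ascent.
There are 18 indicators.
For each fixed i, the pair (π(i), π(i+1)) is a uniformly random ordered pair of distinct values from {1, …, 19}; by symmetry P[π(i) < π(i+1)] = 1/2.
By linearity: E[X] = 18 · (1/2) = (19 − 1) · (1/2) = 9 ≈ 9.000.

E[X] = 9 = 9.000.


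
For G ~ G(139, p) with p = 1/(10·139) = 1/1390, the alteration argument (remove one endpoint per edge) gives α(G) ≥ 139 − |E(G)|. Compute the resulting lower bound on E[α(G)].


E[|E(G)|] = C(139, 2)·p = 9591 · (1/1390) = 69/10.
E[α(G)] ≥ n − E[|E(G)|] = 139 − 69/10 = 1321/10.
Numerically: ≈ 132.100000.
(This is only a lower bound; the true E[α(G)] may be larger.)

E[α(G)] ≥ 1321/10 ≈ 132.100000.


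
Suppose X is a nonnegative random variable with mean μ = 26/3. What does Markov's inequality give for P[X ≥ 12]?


μ = E[X] = 26/3, a = 12.
Markov: P[X ≥ 12] ≤ μ/a = (26/3)/12 = 13/18.
Numerically: ≈ 0.722.
(Since a = 12 > μ = 8.667, the bound 13/18 is < 1 and informative.)

P[X ≥ 12] ≤ 13/18 ≈ 0.722.
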